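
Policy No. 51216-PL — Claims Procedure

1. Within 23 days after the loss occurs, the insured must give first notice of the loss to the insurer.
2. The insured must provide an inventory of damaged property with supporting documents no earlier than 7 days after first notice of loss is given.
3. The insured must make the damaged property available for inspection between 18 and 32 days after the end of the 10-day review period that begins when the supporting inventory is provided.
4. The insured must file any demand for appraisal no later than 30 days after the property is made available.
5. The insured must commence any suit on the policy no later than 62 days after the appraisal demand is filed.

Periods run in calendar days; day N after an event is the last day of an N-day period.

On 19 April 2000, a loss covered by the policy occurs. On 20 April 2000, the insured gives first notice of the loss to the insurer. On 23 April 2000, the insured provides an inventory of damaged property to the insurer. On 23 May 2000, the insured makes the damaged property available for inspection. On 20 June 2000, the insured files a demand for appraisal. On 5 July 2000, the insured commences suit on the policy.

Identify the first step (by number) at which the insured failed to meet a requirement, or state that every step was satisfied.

(1) due by 19 April 2000 + 23 days = 12 May 2000; 20 April 2000 is within that limit.
(2) permitted from 20 April 2000 + 7 days = 27 April 2000 onward; acted on 23 April 2000, 4 days prematurely.

Step 2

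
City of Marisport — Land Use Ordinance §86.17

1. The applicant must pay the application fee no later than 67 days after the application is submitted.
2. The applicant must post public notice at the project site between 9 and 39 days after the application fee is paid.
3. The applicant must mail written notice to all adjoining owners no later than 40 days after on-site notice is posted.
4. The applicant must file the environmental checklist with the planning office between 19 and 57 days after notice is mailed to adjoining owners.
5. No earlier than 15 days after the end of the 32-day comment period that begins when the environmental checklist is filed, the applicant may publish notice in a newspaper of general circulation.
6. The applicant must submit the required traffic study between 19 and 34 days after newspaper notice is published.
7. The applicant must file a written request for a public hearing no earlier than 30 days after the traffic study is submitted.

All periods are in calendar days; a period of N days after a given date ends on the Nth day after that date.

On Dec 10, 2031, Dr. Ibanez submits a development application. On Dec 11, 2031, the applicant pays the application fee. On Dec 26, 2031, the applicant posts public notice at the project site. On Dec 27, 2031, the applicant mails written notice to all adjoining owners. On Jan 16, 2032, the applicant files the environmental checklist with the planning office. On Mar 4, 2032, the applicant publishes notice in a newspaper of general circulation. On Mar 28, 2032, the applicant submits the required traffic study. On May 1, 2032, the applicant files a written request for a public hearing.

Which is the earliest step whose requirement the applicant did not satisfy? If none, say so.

None — every step was satisfied

(1) due by Dec 10, 2031 + 67 days = Feb 15, 2032; Dec 11, 2031 is within that limit.
(2) the permitted window runs from Dec 11, 2031 + 9 = Dec 20, 2031 to Dec 11, 2031 + 39 = Jan 19, 2032; done Dec 26, 2031, which is between those dates.
(3) due by Dec 26, 2031 + 40 days = Feb 4, 2032; Dec 27, 2031 is within that limit.
(4) the permitted window runs from Dec 27, 2031 + 19 = Jan 15, 2032 to Dec 27, 2031 + 57 = Feb 22, 2032; done Jan 16, 2032 — within the window.
(5) permitted from Feb 17, 2032 + 15 days = Mar 3, 2032 onward; done Mar 4, 2032 — permitted.
(6) the permitted window runs from Mar 4, 2032 + 19 = Mar 23, 2032 to Mar 4, 2032 + 34 = Apr 7, 2032; done Mar 28, 2032 — within the window.
(7) permitted from Mar 28, 2032 + 30 days = Apr 27, 2032 onward; done May 1, 2032, after the minimum wait.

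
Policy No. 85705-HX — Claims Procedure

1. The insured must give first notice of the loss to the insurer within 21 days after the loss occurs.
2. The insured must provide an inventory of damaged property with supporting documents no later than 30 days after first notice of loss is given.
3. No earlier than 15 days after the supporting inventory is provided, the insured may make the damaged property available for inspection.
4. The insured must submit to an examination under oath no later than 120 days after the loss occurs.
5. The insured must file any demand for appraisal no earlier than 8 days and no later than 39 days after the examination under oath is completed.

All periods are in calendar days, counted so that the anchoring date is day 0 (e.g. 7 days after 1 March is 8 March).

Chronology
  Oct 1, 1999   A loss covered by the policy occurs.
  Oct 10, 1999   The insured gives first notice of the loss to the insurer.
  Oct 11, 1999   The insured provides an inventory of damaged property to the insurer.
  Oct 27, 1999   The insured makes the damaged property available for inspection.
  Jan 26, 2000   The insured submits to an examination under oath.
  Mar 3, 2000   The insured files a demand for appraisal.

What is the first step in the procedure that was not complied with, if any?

Step 1: 21 days after Oct 1, 1999 (when the loss occurs) is Oct 22, 1999; completed Oct 10, 1999, before the deadline.
Step 2: 30 days after Oct 10, 1999 (when first notice of loss is given) is Nov 9, 1999; completed Oct 11, 1999, before the deadline.
Step 3: the earliest permitted date is 15 days after Oct 11, 1999 (when the supporting inventory is provided), i.e. Oct 26, 1999; done Oct 27, 1999, after the minimum wait.
Step 4: 120 days after Oct 1, 1999 (when the loss occurs) is Jan 29, 2000; Jan 26, 2000 is within that limit.
Step 5: the window is 8–39 days after Jan 26, 2000 (when the examination under oath is completed), so Feb 3, 2000 through Mar 5, 2000; done Mar 3, 2000, which is between those dates.

None — every step was satisfied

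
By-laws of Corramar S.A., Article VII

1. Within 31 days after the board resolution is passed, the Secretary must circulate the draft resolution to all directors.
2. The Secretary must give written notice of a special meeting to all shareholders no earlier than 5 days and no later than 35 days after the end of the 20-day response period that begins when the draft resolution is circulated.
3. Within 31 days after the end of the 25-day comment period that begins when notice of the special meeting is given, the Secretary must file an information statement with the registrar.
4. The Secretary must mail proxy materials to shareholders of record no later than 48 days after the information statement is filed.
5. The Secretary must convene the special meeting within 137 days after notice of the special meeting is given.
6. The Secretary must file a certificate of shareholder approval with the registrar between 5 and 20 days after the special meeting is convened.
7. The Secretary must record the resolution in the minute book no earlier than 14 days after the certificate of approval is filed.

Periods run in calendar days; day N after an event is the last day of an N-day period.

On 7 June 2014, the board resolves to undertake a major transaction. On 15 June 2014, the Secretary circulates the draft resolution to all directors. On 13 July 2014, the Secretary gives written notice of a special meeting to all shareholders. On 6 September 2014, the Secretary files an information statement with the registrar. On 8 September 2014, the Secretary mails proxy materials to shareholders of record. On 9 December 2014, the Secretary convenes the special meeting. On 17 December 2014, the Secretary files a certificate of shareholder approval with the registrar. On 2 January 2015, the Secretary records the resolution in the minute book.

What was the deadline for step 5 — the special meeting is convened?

Step 5 runs from 13 July 2014, when notice of the special meeting is given. 137 days after 13 July 2014 is 27 November 2014.

27 November 2014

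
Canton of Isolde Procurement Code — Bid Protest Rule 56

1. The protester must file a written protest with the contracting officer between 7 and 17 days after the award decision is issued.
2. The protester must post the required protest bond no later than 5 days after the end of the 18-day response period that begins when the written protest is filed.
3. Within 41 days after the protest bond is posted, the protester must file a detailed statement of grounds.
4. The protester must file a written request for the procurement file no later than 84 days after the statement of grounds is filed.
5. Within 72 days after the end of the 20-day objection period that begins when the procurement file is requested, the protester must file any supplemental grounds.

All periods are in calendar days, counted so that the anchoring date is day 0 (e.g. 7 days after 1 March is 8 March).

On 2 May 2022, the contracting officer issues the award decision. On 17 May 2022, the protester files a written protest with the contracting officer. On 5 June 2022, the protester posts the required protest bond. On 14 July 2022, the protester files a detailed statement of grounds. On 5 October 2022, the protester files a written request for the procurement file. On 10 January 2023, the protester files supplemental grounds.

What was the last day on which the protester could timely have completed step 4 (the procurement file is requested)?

Step 4 runs from 14 July 2022, when the statement of grounds is filed. 84 days after 14 July 2022 is 6 October 2022.

6 October 2022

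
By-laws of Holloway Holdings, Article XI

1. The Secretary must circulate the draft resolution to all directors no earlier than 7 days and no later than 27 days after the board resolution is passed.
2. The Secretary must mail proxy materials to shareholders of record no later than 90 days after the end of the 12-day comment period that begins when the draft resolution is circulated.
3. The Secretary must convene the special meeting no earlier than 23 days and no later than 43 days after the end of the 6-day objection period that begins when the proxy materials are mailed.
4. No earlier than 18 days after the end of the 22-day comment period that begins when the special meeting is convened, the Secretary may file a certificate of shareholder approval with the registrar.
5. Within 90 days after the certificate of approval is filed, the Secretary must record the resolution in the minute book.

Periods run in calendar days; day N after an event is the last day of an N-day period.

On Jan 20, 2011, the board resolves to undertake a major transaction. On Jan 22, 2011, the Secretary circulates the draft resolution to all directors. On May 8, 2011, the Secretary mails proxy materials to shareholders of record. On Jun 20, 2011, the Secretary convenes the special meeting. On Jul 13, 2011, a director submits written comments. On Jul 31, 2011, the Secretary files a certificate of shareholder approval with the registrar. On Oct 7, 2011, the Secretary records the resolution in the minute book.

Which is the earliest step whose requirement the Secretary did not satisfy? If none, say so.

Step 1

Step 1: the window is 7–27 days after Jan 20, 2011 (when the board resolution is passed), so Jan 27, 2011 through Feb 16, 2011; done Jan 22, 2011 — 5 days before the window opened.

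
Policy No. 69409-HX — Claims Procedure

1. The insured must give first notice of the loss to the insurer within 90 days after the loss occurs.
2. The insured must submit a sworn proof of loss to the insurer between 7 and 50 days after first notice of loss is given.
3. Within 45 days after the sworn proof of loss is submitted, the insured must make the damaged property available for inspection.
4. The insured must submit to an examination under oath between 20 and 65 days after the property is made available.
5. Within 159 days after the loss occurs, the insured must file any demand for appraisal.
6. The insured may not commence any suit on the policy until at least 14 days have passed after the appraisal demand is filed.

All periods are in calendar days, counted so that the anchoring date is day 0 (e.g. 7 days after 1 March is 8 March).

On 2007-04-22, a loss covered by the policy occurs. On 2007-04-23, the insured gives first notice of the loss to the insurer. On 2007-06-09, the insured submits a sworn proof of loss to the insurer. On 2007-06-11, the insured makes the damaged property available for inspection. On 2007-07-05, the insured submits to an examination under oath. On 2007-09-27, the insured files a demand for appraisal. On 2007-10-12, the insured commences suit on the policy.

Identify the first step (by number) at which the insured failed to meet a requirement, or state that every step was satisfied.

None — every step was satisfied

(1) due by 2007-04-22 + 90 days = 2007-07-21; completed 2007-04-23, before the deadline.
(2) the permitted window runs from 2007-04-23 + 7 = 2007-04-30 to 2007-04-23 + 50 = 2007-06-12; done 2007-06-09 — within the window.
(3) due by 2007-06-09 + 45 days = 2007-07-24; done 2007-06-11 — timely.
(4) the permitted window runs from 2007-06-11 + 20 = 2007-07-01 to 2007-06-11 + 65 = 2007-08-15; 2007-07-05 falls inside that range.
(5) due by 2007-04-22 + 159 days = 2007-09-28; done 2007-09-27 — timely.
(6) permitted from 2007-09-27 + 14 days = 2007-10-11 onward; 2007-10-12 is on or after that date.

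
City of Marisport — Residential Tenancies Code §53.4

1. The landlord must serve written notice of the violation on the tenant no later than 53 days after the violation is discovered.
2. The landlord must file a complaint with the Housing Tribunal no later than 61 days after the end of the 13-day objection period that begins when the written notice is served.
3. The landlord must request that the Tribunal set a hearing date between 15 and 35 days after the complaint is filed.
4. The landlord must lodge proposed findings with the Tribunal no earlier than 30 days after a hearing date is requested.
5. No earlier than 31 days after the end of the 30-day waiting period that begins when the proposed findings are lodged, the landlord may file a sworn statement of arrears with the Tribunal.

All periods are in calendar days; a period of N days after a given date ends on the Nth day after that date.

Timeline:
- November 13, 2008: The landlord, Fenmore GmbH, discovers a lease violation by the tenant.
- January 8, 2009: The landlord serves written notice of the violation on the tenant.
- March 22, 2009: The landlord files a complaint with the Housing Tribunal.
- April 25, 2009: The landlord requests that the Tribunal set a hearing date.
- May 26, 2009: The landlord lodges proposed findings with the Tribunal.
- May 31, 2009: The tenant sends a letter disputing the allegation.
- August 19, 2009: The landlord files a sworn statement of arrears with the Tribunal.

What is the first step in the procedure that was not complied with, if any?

Step 1 — counting 53 days from November 13, 2008 (when the violation is discovered) gives a deadline of January 5, 2009; done January 8, 2009 — 3 days late.

Step 1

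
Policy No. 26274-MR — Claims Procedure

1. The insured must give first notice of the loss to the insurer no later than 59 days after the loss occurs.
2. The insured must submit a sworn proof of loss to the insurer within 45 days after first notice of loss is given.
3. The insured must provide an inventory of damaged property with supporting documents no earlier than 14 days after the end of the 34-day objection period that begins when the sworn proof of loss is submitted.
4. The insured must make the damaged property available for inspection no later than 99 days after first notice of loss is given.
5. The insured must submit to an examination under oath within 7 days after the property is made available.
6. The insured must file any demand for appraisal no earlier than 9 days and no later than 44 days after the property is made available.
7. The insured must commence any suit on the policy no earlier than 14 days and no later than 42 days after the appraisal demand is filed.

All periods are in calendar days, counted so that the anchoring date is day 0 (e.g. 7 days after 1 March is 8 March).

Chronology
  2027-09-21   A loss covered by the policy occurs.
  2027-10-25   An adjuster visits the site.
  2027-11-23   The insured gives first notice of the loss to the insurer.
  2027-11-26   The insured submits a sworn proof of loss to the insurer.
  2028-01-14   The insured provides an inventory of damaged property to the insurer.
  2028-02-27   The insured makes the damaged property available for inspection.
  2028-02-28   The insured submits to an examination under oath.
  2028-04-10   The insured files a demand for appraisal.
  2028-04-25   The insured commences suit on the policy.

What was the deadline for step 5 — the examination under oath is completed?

2028-03-05

Step 5 runs from 2028-02-27, when the property is made available. 7 days after 2028-02-27 is 2028-03-05.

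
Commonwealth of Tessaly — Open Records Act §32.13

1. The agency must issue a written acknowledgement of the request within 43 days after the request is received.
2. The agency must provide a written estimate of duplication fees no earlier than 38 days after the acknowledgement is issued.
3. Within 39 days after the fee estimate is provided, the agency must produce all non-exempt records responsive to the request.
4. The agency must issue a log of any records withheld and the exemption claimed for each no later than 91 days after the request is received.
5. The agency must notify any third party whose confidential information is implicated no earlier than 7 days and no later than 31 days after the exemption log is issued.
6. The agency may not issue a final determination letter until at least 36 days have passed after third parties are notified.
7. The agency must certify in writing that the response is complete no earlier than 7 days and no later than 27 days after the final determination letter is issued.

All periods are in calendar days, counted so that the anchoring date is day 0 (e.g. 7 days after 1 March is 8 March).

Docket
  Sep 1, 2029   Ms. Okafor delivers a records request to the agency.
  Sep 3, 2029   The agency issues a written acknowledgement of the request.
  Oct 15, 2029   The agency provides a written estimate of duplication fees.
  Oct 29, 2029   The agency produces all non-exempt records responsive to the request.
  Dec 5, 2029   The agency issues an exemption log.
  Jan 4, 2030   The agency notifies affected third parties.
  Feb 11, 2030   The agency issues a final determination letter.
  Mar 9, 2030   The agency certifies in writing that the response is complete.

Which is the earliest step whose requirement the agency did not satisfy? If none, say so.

Step 4

Step 1 — counting 43 days from Sep 1, 2029 (when the request is received) gives a deadline of Oct 14, 2029; Sep 3, 2029 is within that limit.
Step 2 — must wait 38 days from Sep 3, 2029 (when the acknowledgement is issued), so not before Oct 11, 2029; Oct 15, 2029 is on or after that date.
Step 3 — counting 39 days from Oct 15, 2029 (when the fee estimate is provided) gives a deadline of Nov 23, 2029; completed Oct 29, 2029, before the deadline.
Step 4 — counting 91 days from Sep 1, 2029 (when the request is received) gives a deadline of Dec 1, 2029; done Dec 5, 2029 — 4 days late.
No need to go further; step 4 was not satisfied.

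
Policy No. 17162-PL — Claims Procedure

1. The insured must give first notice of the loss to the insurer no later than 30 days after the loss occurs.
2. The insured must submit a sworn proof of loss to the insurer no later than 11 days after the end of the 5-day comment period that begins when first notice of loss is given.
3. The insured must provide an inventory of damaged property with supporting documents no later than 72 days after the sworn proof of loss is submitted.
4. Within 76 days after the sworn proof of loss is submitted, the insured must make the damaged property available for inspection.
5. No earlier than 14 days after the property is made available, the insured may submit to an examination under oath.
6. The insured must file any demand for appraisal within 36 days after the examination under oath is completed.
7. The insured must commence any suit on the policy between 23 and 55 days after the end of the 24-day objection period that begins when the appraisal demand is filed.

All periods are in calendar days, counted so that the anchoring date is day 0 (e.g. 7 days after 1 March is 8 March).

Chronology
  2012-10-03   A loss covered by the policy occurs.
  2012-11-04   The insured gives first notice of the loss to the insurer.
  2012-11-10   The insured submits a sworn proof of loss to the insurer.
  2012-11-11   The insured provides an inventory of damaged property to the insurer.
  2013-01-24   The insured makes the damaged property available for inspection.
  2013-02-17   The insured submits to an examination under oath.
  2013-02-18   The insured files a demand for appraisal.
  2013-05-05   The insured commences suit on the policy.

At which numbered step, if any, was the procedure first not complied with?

Step 1

Step 1: 30 days after 2012-10-03 (when the loss occurs) is 2012-11-02; 2012-11-04 misses that deadline by 2 days.
Later steps need not be reached.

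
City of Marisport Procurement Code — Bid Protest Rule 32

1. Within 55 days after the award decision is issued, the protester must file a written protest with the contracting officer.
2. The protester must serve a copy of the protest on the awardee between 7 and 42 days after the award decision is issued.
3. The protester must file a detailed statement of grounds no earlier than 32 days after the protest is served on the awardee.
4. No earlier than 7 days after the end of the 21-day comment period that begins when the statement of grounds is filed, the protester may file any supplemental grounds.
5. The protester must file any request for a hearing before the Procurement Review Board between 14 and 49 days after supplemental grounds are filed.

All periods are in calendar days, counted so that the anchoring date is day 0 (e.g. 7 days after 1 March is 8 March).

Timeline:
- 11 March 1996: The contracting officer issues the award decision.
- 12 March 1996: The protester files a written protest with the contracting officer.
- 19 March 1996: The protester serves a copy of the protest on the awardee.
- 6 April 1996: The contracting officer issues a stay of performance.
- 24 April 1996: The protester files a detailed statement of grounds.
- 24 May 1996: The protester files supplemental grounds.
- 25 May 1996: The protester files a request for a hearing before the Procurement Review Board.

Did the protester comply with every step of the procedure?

Step 1: 55 days after 11 March 1996 (when the award decision is issued) is 5 May 1996; done 12 March 1996 — timely.
Step 2: the window is 7–42 days after 11 March 1996 (when the award decision is issued), so 18 March 1996 through 22 April 1996; done 19 March 1996, which is between those dates.
Step 3: the earliest permitted date is 32 days after 19 March 1996 (when the protest is served on the awardee), i.e. 20 April 1996; done 24 April 1996, after the minimum wait.
Step 4: the earliest permitted date is 7 days after 15 May 1996 (end of the 21-day comment period, which began when the statement of grounds is filed on 24 April 1996), i.e. 22 May 1996; 24 May 1996 is on or after that date.
Step 5: the window is 14–49 days after 24 May 1996 (when supplemental grounds are filed), so 7 June 1996 through 12 July 1996; 25 May 1996 is 13 days too early.
The analysis stops there.

No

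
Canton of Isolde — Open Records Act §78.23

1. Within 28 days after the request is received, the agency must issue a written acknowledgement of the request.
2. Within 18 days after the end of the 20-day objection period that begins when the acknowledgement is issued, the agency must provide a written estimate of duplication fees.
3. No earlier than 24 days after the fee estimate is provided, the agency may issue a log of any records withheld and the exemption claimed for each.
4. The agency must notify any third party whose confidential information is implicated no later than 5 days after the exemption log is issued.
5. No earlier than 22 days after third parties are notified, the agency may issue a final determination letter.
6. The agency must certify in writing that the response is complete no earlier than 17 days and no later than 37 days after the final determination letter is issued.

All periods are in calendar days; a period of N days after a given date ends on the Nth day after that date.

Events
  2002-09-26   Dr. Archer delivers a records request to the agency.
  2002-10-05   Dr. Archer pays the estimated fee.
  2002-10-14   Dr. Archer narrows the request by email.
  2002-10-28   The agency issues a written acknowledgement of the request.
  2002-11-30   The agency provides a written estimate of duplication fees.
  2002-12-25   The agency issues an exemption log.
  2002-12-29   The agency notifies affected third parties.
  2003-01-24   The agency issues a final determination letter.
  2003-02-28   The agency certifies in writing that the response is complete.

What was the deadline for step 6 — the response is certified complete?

Step 6 runs from 2003-01-24, when the final determination letter is issued. The window is 17–37 days after 2003-01-24; it closes on 2003-03-02.

2003-03-02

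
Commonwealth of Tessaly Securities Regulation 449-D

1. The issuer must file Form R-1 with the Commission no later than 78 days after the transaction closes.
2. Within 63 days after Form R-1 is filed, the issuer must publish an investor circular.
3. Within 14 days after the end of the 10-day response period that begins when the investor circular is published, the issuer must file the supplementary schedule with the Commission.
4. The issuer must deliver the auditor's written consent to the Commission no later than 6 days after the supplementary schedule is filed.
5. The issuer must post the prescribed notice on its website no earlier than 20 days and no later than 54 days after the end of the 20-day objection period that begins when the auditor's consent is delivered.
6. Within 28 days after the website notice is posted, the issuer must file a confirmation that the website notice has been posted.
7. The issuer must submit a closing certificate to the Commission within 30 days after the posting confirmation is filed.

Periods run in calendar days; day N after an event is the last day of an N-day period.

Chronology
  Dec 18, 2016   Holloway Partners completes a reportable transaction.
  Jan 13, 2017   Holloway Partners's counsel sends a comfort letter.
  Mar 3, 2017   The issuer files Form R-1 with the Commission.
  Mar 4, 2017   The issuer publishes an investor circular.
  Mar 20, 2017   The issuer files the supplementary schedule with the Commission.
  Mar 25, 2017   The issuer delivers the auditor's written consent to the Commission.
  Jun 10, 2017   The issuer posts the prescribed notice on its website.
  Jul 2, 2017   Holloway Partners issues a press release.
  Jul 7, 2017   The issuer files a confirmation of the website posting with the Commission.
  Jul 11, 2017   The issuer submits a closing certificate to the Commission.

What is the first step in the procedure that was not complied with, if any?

Step 5

Step 1 — counting 78 days from Dec 18, 2016 (when the transaction closes) gives a deadline of Mar 6, 2017; done Mar 3, 2017 — timely.
Step 2 — counting 63 days from Mar 3, 2017 (when Form R-1 is filed) gives a deadline of May 5, 2017; Mar 4, 2017 is within that limit.
Step 3 — counting 14 days from Mar 14, 2017 (end of the 10-day response period, which began when the investor circular is published on Mar 4, 2017) gives a deadline of Mar 28, 2017; completed Mar 20, 2017, before the deadline.
Step 4 — counting 6 days from Mar 20, 2017 (when the supplementary schedule is filed) gives a deadline of Mar 26, 2017; completed Mar 25, 2017, before the deadline.
Step 5 — 20 and 54 days from Apr 14, 2017 (end of the 20-day objection period, which began when the auditor's consent is delivered on Mar 25, 2017) are May 4, 2017 and Jun 7, 2017 respectively; done Jun 10, 2017 — 3 days after the window closed.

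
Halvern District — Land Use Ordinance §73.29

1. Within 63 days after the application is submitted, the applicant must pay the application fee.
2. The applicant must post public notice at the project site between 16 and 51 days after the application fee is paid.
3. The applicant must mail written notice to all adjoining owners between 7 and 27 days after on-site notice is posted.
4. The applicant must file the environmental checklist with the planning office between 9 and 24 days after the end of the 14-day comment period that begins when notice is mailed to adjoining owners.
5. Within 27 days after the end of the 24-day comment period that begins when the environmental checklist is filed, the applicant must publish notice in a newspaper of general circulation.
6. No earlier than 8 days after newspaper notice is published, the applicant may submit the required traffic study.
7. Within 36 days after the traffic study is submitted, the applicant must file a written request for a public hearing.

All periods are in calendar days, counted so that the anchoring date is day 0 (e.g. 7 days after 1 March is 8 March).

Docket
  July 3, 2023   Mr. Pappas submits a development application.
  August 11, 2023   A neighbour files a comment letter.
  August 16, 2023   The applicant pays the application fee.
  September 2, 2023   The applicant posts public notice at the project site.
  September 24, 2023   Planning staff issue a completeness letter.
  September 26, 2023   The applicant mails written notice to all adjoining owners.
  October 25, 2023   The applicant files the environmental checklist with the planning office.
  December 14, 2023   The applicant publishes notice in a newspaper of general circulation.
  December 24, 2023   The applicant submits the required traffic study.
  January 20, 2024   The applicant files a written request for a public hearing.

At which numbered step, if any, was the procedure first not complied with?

Step 1 — counting 63 days from July 3, 2023 (when the application is submitted) gives a deadline of September 4, 2023; completed August 16, 2023, before the deadline.
Step 2 — 16 and 51 days from August 16, 2023 (when the application fee is paid) are September 1, 2023 and October 6, 2023 respectively; done September 2, 2023, which is between those dates.
Step 3 — 7 and 27 days from September 2, 2023 (when on-site notice is posted) are September 9, 2023 and September 29, 2023 respectively; September 26, 2023 falls inside that range.
Step 4 — 9 and 24 days from October 10, 2023 (end of the 14-day comment period, which began when notice is mailed to adjoining owners on September 26, 2023) are October 19, 2023 and November 3, 2023 respectively; done October 25, 2023 — within the window.
Step 5 — counting 27 days from November 18, 2023 (end of the 24-day comment period, which began when the environmental checklist is filed on October 25, 2023) gives a deadline of December 15, 2023; done December 14, 2023 — timely.
Step 6 — must wait 8 days from December 14, 2023 (when newspaper notice is published), so not before December 22, 2023; December 24, 2023 is on or after that date.
Step 7 — counting 36 days from December 24, 2023 (when the traffic study is submitted) gives a deadline of January 29, 2024; done January 20, 2024 — timely.

None — every step was satisfied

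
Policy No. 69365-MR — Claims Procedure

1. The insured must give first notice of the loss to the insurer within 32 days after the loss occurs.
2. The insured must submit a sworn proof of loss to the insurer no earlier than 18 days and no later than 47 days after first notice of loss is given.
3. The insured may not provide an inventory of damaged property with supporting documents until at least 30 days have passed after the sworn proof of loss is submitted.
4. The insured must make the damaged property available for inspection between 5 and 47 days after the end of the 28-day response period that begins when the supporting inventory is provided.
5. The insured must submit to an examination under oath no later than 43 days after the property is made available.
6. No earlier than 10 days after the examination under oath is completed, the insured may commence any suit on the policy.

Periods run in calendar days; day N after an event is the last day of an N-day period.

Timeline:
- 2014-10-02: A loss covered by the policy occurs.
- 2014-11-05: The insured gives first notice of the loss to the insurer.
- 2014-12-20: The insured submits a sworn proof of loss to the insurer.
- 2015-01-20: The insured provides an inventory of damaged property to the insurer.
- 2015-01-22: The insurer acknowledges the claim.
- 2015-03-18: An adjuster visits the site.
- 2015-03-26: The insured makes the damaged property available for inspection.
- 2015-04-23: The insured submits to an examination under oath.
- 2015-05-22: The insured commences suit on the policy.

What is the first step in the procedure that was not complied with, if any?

Step 1 — counting 32 days from 2014-10-02 (when the loss occurs) gives a deadline of 2014-11-03; done 2014-11-05 — 2 days late.
The analysis stops there.

Step 1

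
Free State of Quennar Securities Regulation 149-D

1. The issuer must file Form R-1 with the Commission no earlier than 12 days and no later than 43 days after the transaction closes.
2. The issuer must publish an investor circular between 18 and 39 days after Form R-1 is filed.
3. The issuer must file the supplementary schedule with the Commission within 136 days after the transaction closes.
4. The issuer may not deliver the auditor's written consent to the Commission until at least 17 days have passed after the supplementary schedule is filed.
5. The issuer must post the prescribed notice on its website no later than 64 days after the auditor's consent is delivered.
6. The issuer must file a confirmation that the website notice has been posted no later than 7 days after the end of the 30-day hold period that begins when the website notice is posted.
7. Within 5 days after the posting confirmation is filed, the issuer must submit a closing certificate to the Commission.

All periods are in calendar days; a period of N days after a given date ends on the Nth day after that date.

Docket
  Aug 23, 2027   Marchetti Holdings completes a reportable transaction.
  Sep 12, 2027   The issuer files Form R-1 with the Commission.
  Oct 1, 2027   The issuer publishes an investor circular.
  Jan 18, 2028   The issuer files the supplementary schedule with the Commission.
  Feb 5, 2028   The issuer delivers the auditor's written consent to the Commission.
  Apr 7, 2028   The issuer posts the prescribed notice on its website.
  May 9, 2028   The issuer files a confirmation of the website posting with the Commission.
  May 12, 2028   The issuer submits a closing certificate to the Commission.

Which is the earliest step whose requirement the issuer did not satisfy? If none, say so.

Step 1: the window is 12–43 days after Aug 23, 2027 (when the transaction closes), so Sep 4, 2027 through Oct 5, 2027; Sep 12, 2027 falls inside that range.
Step 2: the window is 18–39 days after Sep 12, 2027 (when Form R-1 is filed), so Sep 30, 2027 through Oct 21, 2027; done Oct 1, 2027, which is between those dates.
Step 3: 136 days after Aug 23, 2027 (when the transaction closes) is Jan 6, 2028; not done until Jan 18, 2028, 12 days after the deadline.
That is the first point of non-compliance.

Step 3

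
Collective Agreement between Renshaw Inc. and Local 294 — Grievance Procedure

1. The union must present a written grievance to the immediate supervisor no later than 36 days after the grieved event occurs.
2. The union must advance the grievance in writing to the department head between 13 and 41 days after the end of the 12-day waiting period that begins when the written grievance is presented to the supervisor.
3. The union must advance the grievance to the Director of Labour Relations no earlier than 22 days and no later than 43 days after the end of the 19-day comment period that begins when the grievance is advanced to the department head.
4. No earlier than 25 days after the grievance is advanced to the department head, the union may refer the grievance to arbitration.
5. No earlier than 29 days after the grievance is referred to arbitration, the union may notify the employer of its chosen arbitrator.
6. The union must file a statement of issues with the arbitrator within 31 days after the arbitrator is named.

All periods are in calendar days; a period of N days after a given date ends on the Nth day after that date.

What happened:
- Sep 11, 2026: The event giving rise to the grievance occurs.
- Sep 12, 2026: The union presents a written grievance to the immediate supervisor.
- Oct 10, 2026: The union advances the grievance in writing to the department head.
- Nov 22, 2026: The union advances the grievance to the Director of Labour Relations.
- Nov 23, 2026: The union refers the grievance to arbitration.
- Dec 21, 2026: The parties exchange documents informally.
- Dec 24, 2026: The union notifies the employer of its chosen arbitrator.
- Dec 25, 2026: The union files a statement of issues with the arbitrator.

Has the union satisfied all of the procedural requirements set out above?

Yes

(1) due by Sep 11, 2026 + 36 days = Oct 17, 2026; done Sep 12, 2026 — timely.
(2) the permitted window runs from Sep 24, 2026 + 13 = Oct 7, 2026 to Sep 24, 2026 + 41 = Nov 4, 2026; done Oct 10, 2026, which is between those dates.
(3) the permitted window runs from Oct 29, 2026 + 22 = Nov 20, 2026 to Oct 29, 2026 + 43 = Dec 11, 2026; Nov 22, 2026 falls inside that range.
(4) permitted from Oct 10, 2026 + 25 days = Nov 4, 2026 onward; done Nov 23, 2026, after the minimum wait.
(5) permitted from Nov 23, 2026 + 29 days = Dec 22, 2026 onward; done Dec 24, 2026, after the minimum wait.
(6) due by Dec 24, 2026 + 31 days = Jan 24, 2027; Dec 25, 2026 is within that limit.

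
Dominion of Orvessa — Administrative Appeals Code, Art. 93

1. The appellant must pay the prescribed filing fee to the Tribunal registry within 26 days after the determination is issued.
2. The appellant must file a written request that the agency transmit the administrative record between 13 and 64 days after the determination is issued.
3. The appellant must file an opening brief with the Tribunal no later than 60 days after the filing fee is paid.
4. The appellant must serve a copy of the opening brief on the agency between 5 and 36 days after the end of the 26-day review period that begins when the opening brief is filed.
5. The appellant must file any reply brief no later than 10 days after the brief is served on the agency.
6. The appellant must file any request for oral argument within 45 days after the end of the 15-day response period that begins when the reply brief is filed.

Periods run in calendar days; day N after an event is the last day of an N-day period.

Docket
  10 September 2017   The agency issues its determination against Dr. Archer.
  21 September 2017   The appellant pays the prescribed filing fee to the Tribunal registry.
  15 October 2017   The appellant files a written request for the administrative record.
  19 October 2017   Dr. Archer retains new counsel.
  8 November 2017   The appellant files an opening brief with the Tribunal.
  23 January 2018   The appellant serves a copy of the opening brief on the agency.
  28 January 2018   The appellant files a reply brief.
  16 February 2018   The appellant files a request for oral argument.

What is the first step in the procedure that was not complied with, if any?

Step 4

Step 1: 26 days after 10 September 2017 (when the determination is issued) is 6 October 2017; completed 21 September 2017, before the deadline.
Step 2: the window is 13–64 days after 10 September 2017 (when the determination is issued), so 23 September 2017 through 13 November 2017; 15 October 2017 falls inside that range.
Step 3: 60 days after 21 September 2017 (when the filing fee is paid) is 20 November 2017; done 8 November 2017 — timely.
Step 4: the window is 5–36 days after 4 December 2017 (end of the 26-day review period, which began when the opening brief is filed on 8 November 2017), so 9 December 2017 through 9 January 2018; 23 January 2018 is 14 days past the end of the window.
Later steps need not be reached.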